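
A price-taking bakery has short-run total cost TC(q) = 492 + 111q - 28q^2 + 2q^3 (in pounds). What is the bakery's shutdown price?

The shutdown price is the minimum of AVC. VC = 111q - 28q^2 + 2q^3, so AVC = 111 - 28q + 2q^2.
dAVC/dq = -28 + 4q = 0 gives q = 7. min AVC = 111 - 28·7 + 2·7^2 = 13.
So the shutdown price is £13.

£13 per unit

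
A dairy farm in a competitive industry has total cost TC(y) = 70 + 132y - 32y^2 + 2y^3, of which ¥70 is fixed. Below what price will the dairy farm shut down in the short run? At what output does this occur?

¥4 per unit, at y = 8

The firm shuts down when price falls below the minimum of average variable cost. AVC = VC/y = 132 - 32y + 2y^2.
dAVC/dy = -32 + 4y = 0 gives y = 8. min AVC = 132 - 32·8 + 2·8^2 = 4.
The firm shuts down for any P below ¥4.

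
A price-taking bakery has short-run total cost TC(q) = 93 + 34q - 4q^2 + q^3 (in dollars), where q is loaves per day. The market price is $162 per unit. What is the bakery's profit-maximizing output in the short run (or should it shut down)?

From TC, MC = TC'(q) = 34 - 8q + 3q^2 and AVC = VC/q = 34 - 4q + q^2.
The AVC parabola has its vertex at q = 4/2 = 2, where AVC = 34 - 4·2 + 2^2 = $30.
Because $162 ≥ $30, revenue can cover variable cost; the firm operates.
P = MC gives -128 - 8q + 3q^2 = 0, with roots -16/3 and 8. Take the larger (rising MC): q* = 8.
Check: AVC at q = 8 is $66 ≤ P, so revenue covers variable cost.
Profit = P·q − TC = 162·8 − 621 = $675.

Produce at q = 8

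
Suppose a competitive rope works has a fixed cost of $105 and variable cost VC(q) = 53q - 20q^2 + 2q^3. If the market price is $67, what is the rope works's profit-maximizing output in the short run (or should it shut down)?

From TC, MC = TC'(q) = 53 - 40q + 6q^2 and AVC = VC/q = 53 - 20q + 2q^2.
AVC is minimized where dAVC/dq = -20 + 4q = 0, at q = 5; min AVC = 53 - 20·5 + 2·5^2 = $3.
Because $67 ≥ $3, revenue can cover variable cost; the firm operates.
Solving P = MC: -14 - 40q + 6q^2 = 0 ⇒ q = -1/3 or 7. On the upward-sloping branch, q* = 7.
Check: AVC at q = 7 is $11 ≤ P, so revenue covers variable cost.
Profit = P·q − TC = 67·7 − 182 = $287.

Produce at q = 7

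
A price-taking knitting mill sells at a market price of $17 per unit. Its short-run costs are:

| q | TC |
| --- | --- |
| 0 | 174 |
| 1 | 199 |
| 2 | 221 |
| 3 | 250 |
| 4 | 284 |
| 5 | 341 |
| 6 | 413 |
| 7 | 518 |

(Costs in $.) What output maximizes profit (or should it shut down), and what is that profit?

Compute π = P·q − TC at each output: q=0: -174; q=1: -182; q=2: -187; q=3: -199; q=4: -216; q=5: -256; q=6: -311; q=7: -399.
Profit is highest at q = 0. Equivalently, the lowest AVC in the table is 47/2 ≈ $23.50 at q = 2, and P = $17 falls below it — price never covers variable cost, so the firm shuts down and loses only its fixed cost.

q = 0 (shut down); profit = -$174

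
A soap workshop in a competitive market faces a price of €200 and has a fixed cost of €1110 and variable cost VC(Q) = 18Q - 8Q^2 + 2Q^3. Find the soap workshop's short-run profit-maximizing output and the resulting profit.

AVC = 18 - 8Q + 2Q^2 has its minimum €10 at Q = 2; price €200 clears that bar, so the firm operates.
MC = 18 - 16Q + 6Q^2. Setting P = MC and taking the root on the rising branch gives Q* = 7.
TR = 200·7 = 1400. TC = 1110 + 420 = 1530. Profit = 1400 − 1530 = -€130.
That loss of €130 beats the €1110 the firm would lose by shutting down; producing recovers €980 of fixed cost.

Profit = -€130 at Q = 7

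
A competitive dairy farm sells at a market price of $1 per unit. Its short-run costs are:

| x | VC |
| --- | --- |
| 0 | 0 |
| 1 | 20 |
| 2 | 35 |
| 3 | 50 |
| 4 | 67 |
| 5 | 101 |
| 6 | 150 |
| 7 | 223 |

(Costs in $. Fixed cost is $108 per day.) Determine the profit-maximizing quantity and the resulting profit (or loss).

x = 0 (shut down); profit = -$108

Profit at each row (π = 1x − TC): x=0: -108; x=1: -127; x=2: -141; x=3: -155; x=4: -171; x=5: -204; x=6: -252; x=7: -324.
Profit is highest at x = 0. Equivalently, the lowest AVC in the table is 50/3 ≈ $16.67 at x = 3, and P = $1 falls below it — price never covers variable cost, so the firm shuts down and loses only its fixed cost.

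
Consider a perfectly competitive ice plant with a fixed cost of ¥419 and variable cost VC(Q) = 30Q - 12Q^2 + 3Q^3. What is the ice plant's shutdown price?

¥18 per unit

The shutdown price is the minimum of AVC. VC = 30Q - 12Q^2 + 3Q^3, so AVC = 30 - 12Q + 3Q^2.
dAVC/dQ = -12 + 6Q = 0 gives Q = 2. min AVC = 30 - 12·2 + 3·2^2 = 18.
The firm shuts down for any P below ¥18.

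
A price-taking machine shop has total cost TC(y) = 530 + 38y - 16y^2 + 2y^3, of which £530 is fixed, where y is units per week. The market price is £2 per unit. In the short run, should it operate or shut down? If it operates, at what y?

Shut down

Variable cost is VC = 38y - 16y^2 + 2y^3, so AVC = VC/y = 38 - 16y + 2y^2 and MC = dTC/dy = 38 - 32y + 6y^2.
The AVC parabola has its vertex at y = 16/4 = 4, where AVC = 38 - 16·4 + 2·4^2 = £6.
P = £2 lies below min AVC = £6; no output level covers variable cost.
The firm minimizes its loss by shutting down and losing only its fixed cost of £530.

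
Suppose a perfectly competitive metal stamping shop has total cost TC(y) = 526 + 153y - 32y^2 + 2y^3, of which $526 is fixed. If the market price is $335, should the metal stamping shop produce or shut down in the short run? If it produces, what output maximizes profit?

Produce at y = 13

From TC, MC = TC'(y) = 153 - 64y + 6y^2 and AVC = VC/y = 153 - 32y + 2y^2.
The AVC parabola has its vertex at y = 32/4 = 8, where AVC = 153 - 32·8 + 2·8^2 = $25.
P = $335 exceeds min AVC = $25, so the firm stays open.
Solving P = MC: -182 - 64y + 6y^2 = 0 ⇒ y = -7/3 or 13. On the upward-sloping branch, y* = 13.
Check: AVC at y = 13 is $75 ≤ P, so revenue covers variable cost.
Profit = P·y − TC = 335·13 − 1501 = $2854.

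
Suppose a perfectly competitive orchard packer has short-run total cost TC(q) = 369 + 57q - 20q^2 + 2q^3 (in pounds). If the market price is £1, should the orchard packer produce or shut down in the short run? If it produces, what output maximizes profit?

Shut down

Variable cost is VC = 57q - 20q^2 + 2q^3, so AVC = VC/q = 57 - 20q + 2q^2 and MC = dTC/dq = 57 - 40q + 6q^2.
AVC hits its minimum where MC = AVC, at q = 5, giving min AVC = 57 - 20·5 + 2·5^2 = £7.
P = £1 lies below min AVC = £7; no output level covers variable cost.
Best response: produce nothing and absorb the £369 fixed cost.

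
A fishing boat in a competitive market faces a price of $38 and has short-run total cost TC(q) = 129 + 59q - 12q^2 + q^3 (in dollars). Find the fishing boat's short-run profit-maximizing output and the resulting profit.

Profit = -$31 at q = 7

AVC = 59 - 12q + q^2 has its minimum $23 at q = 6; price $38 clears that bar, so the firm operates.
With MC = 59 - 24q + 3q^2, P = MC on the upward-sloping part at q* = 7.
TR = 38·7 = 266. TC = 129 + 168 = 297. Profit = 266 − 297 = -$31.
That loss of $31 beats the $129 the firm would lose by shutting down; producing recovers $98 of fixed cost.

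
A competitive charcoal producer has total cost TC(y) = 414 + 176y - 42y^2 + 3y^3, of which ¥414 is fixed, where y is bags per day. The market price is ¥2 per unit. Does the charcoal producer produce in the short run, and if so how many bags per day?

Shut down

Variable cost is VC = 176y - 42y^2 + 3y^3, so AVC = VC/y = 176 - 42y + 3y^2 and MC = dTC/dy = 176 - 84y + 9y^2.
The AVC parabola has its vertex at y = 42/6 = 7, where AVC = 176 - 42·7 + 3·7^2 = ¥29.
With P < min AVC (¥2 < ¥29), every unit sold adds to the loss.
Best response: produce nothing and absorb the ¥414 fixed cost.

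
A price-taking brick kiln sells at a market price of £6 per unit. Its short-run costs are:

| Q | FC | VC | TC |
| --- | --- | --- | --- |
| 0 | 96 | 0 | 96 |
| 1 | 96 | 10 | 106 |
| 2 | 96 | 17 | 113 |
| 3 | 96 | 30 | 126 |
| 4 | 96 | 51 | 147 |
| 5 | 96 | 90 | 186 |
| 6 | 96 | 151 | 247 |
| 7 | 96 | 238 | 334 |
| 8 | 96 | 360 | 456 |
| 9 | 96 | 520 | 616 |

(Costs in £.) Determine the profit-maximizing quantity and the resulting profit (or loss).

Tabulate TR − TC: Q=0: -96; Q=1: -100; Q=2: -101; Q=3: -108; Q=4: -123; Q=5: -156; Q=6: -211; Q=7: -292; Q=8: -408; Q=9: -562.
Profit is highest at Q = 0. Equivalently, the lowest AVC in the table is 17/2 ≈ £8.50 at Q = 2, and P = £6 falls below it — price never covers variable cost, so the firm shuts down and loses only its fixed cost.

Q = 0 (shut down); profit = -£96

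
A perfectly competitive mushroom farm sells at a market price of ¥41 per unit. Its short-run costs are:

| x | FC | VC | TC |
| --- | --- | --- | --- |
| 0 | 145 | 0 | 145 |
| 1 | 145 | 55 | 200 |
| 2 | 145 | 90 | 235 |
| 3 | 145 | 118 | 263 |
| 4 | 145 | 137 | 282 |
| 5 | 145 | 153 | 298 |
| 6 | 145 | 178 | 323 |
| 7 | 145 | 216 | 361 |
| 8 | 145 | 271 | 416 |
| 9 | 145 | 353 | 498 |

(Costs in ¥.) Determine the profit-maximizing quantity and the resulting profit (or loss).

Compute π = P·x − TC at each output: x=0: -145; x=1: -159; x=2: -153; x=3: -140; x=4: -118; x=5: -93; x=6: -77; x=7: -74; x=8: -88; x=9: -129.
Profit is maximized at x = 7. AVC there is 216/7 = ¥30.86 ≤ P, so producing beats shutting down (which would give -¥145).

x = 7; profit = -¥74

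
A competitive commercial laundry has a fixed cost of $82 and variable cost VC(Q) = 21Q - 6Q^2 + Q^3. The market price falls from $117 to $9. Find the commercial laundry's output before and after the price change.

AVC = 21 - 6Q + Q^2, minimized at Q = 3 where min AVC = $12. MC = 21 - 12Q + 3Q^2.
At P = $117 ≥ min AVC, set P = MC on the rising branch: Q = 8.
At P = $9 < min AVC = $12, price no longer covers variable cost at any output, so the firm shuts down: Q = 0.

Output falls from 8 to 0 (the firm shuts down)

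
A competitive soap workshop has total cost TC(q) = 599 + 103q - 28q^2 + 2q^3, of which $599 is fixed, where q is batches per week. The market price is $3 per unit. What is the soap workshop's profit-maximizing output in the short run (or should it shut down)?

Strip out fixed cost: VC = 103q - 28q^2 + 2q^3. Then AVC = 103 - 28q + 2q^2 and MC = 103 - 56q + 6q^2.
The AVC parabola has its vertex at q = 28/4 = 7, where AVC = 103 - 28·7 + 2·7^2 = $5.
P = $3 lies below min AVC = $5; no output level covers variable cost.
Shutting down limits the loss to fixed cost, $599.

Shut down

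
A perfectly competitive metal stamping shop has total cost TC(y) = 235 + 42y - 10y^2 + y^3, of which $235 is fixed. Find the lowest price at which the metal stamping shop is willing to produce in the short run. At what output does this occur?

$17 per unit, at y = 5

The firm shuts down when price falls below the minimum of average variable cost. AVC = VC/y = 42 - 10y + y^2.
At the minimum of AVC, MC = AVC. MC = 42 - 20y + 3y^2; setting MC = AVC gives 2y^2 - 10y = 0, so y = 5. min AVC = 17.
The firm shuts down for any P below $17.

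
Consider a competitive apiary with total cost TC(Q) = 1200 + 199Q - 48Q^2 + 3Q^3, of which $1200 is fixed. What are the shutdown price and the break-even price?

AVC = 199 - 48Q + 3Q^2; minimized at Q = 8, giving min AVC = $7. That is the shutdown price.
ATC = 1200/Q + 199 - 48Q + 3Q^2. Setting dATC/dQ = −1200/Q^2 − 48 + 6Q = 0 gives Q = 10 (since 6·10^3 − 48·10^2 = 1200).
min ATC = 1200/10 + 199 − 48·10 + 3·10^2 = $139. That is the break-even price.
For $7 ≤ P < $139 the firm produces at a loss; below $7 it shuts down.

Shutdown price = $7; break-even price = $139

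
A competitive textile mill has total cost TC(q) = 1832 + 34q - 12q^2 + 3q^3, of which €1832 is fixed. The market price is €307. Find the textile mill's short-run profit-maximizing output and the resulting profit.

AVC = 34 - 12q + 3q^2 has its minimum €22 at q = 2; price €307 clears that bar, so the firm operates.
MC = 34 - 24q + 9q^2. Setting P = MC and taking the root on the rising branch gives q* = 7.
TR = 307·7 = 2149. TC = 1832 + 679 = 2511. Profit = 2149 − 2511 = -€362.
Shutting down would mean losing the fixed cost of €1832, so operating at a loss of €362 is better by €1470.

Profit = -€362 at q = 7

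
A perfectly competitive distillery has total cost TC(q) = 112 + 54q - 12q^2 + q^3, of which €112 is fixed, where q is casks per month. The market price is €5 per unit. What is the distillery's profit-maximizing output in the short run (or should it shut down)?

Shut down

Variable cost is VC = 54q - 12q^2 + q^3, so AVC = VC/q = 54 - 12q + q^2 and MC = dTC/dq = 54 - 24q + 3q^2.
The AVC parabola has its vertex at q = 12/2 = 6, where AVC = 54 - 12·6 + 6^2 = €18.
Since P = €5 < min AVC = €18, price fails to cover variable cost at any output.
Shutting down limits the loss to fixed cost, €112.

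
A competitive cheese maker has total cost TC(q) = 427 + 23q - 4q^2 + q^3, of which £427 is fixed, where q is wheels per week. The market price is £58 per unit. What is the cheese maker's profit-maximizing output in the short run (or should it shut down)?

From TC, MC = TC'(q) = 23 - 8q + 3q^2 and AVC = VC/q = 23 - 4q + q^2.
AVC hits its minimum where MC = AVC, at q = 2, giving min AVC = 23 - 4·2 + 2^2 = £19.
P = £58 exceeds min AVC = £19, so the firm stays open.
Solving P = MC: -35 - 8q + 3q^2 = 0 ⇒ q = -7/3 or 5. On the upward-sloping branch, q* = 5.
Check: AVC at q = 5 is £28 ≤ P, so revenue covers variable cost.
Profit = P·q − TC = 58·5 − 567 = -£277, a loss, but smaller than the £427 fixed cost the firm would lose by shutting down.

Produce at q = 5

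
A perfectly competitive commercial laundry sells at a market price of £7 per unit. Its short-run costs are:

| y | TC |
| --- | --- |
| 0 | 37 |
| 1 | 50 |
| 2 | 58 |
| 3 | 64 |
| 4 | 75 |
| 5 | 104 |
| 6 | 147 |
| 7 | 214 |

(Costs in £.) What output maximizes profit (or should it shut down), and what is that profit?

y = 0 (shut down); profit = -£37

Compute π = P·y − TC at each output: y=0: -37; y=1: -43; y=2: -44; y=3: -43; y=4: -47; y=5: -69; y=6: -105; y=7: -165.
Profit is highest at y = 0. Equivalently, the lowest AVC in the table is 27/3 ≈ £9 at y = 3, and P = £7 falls below it — price never covers variable cost, so the firm shuts down and loses only its fixed cost.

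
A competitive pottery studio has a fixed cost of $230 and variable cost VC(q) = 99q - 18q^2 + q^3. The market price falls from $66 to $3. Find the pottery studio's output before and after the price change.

MC = 99 - 36q + 3q^2; the shutdown threshold is min AVC = $18 (at q = 9).
With P = $66 above the shutdown price, P = MC gives q = 11.
At P = $3 < min AVC = $18, price no longer covers variable cost at any output, so the firm shuts down: q = 0.

Output falls from 11 to 0 (the firm shuts down)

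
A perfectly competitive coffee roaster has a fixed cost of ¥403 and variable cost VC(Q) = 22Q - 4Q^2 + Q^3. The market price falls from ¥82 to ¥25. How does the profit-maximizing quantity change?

AVC = 22 - 4Q + Q^2, minimized at Q = 2 where min AVC = ¥18. MC = 22 - 8Q + 3Q^2.
With P = ¥82 above the shutdown price, P = MC gives Q = 6.
At P = ¥25 ≥ min AVC, set P = MC: Q = 3. The firm stays open but cuts output.

Output falls from 6 to 3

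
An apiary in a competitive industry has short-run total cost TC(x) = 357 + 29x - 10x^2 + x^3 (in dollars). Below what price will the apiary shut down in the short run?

The shutdown price is the minimum of AVC. VC = 29x - 10x^2 + x^3, so AVC = 29 - 10x + x^2.
dAVC/dx = -10 + 2x = 0 gives x = 5. min AVC = 29 - 10·5 + 5^2 = 4.
So the shutdown price is $4.

$4 per unit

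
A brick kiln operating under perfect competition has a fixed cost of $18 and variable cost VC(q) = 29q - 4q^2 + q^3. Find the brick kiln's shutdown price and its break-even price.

AVC = 29 - 4q + q^2; minimized at q = 2, giving min AVC = $25. That is the shutdown price.
ATC = 18/q + 29 - 4q + q^2. Setting dATC/dq = −18/q^2 − 4 + 2q = 0 gives q = 3 (since 2·3^3 − 4·3^2 = 18).
min ATC = 18/3 + 29 − 4·3 + 3^2 = $32. That is the break-even price.
Between these two prices the firm operates at a loss; above $32 it earns a profit.

Shutdown price = $25; break-even price = $32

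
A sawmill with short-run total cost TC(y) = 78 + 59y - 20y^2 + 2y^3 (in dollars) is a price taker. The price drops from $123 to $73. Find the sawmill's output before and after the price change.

MC = 59 - 40y + 6y^2; the shutdown threshold is min AVC = $9 (at y = 5).
At P = $123 ≥ min AVC, set P = MC on the rising branch: y = 8.
At P = $73 ≥ min AVC, set P = MC: y = 7. The firm stays open but cuts output.

Output falls from 8 to 7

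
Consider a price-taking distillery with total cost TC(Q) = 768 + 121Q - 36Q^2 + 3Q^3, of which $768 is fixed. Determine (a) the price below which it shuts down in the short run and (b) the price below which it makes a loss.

Shutdown price = $13; break-even price = $121

Shutdown price = min AVC. AVC = 121 - 36Q + 3Q^2, with vertex at Q = 6 and minimum $13.
ATC = 768/Q + 121 - 36Q + 3Q^2. Setting dATC/dQ = −768/Q^2 − 36 + 6Q = 0 gives Q = 8 (since 6·8^3 − 36·8^2 = 768).
min ATC = 768/8 + 121 − 36·8 + 3·8^2 = $121. That is the break-even price.
Between these two prices the firm operates at a loss; above $121 it earns a profit.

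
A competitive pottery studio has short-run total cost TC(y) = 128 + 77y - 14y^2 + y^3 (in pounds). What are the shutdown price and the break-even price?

Shutdown price = £28; break-even price = £45

Shutdown price = min AVC. AVC = 77 - 14y + y^2, with vertex at y = 7 and minimum £28.
ATC = 128/y + 77 - 14y + y^2. Setting dATC/dy = −128/y^2 − 14 + 2y = 0 gives y = 8 (since 2·8^3 − 14·8^2 = 128).
min ATC = 128/8 + 77 − 14·8 + 8^2 = £45. That is the break-even price.
Between these two prices the firm operates at a loss; above £45 it earns a profit.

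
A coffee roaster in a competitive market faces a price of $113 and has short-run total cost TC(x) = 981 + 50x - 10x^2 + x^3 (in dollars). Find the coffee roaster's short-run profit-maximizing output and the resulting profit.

AVC = 50 - 10x + x^2 has its minimum $25 at x = 5; price $113 clears that bar, so the firm operates.
MC = 50 - 20x + 3x^2. Setting P = MC and taking the root on the rising branch gives x* = 9.
TR = 113·9 = 1017. TC = 981 + 369 = 1350. Profit = 1017 − 1350 = -$333.
By producing, the firm covers all variable cost plus $648 of fixed cost; shutting down would lose the full $981.

Profit = -$333 at x = 9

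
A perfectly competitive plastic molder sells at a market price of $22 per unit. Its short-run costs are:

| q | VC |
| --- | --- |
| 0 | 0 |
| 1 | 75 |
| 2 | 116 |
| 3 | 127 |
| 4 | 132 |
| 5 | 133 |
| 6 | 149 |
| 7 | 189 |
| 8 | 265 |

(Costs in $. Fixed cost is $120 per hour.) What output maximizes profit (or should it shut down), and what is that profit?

q = 0 (shut down); profit = -$120

Profit at each row (π = 22q − TC): q=0: -120; q=1: -173; q=2: -192; q=3: -181; q=4: -164; q=5: -143; q=6: -137; q=7: -155; q=8: -209.
Profit is highest at q = 0. Equivalently, the lowest AVC in the table is 149/6 ≈ $24.83 at q = 6, and P = $22 falls below it — price never covers variable cost, so the firm shuts down and loses only its fixed cost.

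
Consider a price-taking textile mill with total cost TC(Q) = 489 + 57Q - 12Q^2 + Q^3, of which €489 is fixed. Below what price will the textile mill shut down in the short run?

€21 per unit

The firm shuts down when price falls below the minimum of average variable cost. AVC = VC/Q = 57 - 12Q + Q^2.
At the minimum of AVC, MC = AVC. MC = 57 - 24Q + 3Q^2; setting MC = AVC gives 2Q^2 - 12Q = 0, so Q = 6. min AVC = 21.
The firm shuts down for any P below €21.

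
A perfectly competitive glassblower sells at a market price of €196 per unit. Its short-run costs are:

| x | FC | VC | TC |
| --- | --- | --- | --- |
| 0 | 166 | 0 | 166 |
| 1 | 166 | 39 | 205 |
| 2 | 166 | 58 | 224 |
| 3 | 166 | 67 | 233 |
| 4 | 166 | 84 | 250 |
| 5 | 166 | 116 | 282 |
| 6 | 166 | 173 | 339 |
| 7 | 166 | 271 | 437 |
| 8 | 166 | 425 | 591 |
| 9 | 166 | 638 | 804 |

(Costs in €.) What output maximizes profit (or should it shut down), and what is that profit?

Tabulate TR − TC: x=0: -166; x=1: -9; x=2: 168; x=3: 355; x=4: 534; x=5: 698; x=6: 837; x=7: 935; x=8: 977; x=9: 960.
Profit is maximized at x = 8. AVC there is 425/8 = €53.12 ≤ P, so producing beats shutting down (which would give -€166).

x = 8; profit = €977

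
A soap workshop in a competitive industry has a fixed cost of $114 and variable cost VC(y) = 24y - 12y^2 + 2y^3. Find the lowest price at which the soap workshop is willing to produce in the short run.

Short-run supply begins at min AVC. From VC = 24y - 12y^2 + 2y^3, AVC = 24 - 12y + 2y^2.
dAVC/dy = -12 + 4y = 0 gives y = 3. min AVC = 24 - 12·3 + 2·3^2 = 6.
The firm shuts down for any P below $6.

$6 per unit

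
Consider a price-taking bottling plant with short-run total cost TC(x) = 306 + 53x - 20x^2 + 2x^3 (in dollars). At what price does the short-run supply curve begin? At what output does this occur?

Short-run supply begins at min AVC. From VC = 53x - 20x^2 + 2x^3, AVC = 53 - 20x + 2x^2.
dAVC/dx = -20 + 4x = 0 gives x = 5. min AVC = 53 - 20·5 + 2·5^2 = 3.
So the shutdown price is $3.

$3 per unit, at x = 5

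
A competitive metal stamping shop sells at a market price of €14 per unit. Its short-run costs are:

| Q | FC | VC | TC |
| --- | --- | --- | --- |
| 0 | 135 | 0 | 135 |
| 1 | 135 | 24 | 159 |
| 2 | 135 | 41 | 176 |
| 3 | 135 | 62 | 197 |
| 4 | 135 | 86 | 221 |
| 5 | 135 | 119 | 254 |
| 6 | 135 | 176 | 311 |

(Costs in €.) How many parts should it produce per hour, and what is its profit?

Q = 0 (shut down); profit = -€135

Profit at each row (π = 14Q − TC): Q=0: -135; Q=1: -145; Q=2: -148; Q=3: -155; Q=4: -165; Q=5: -184; Q=6: -227.
Profit is highest at Q = 0. Equivalently, the lowest AVC in the table is 41/2 ≈ €20.50 at Q = 2, and P = €14 falls below it — price never covers variable cost, so the firm shuts down and loses only its fixed cost.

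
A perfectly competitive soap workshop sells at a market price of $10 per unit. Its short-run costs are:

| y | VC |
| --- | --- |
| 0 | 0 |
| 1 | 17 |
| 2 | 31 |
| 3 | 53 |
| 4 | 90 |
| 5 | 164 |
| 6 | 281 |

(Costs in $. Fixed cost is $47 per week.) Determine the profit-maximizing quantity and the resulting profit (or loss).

y = 0 (shut down); profit = -$47

Tabulate TR − TC: y=0: -47; y=1: -54; y=2: -58; y=3: -70; y=4: -97; y=5: -161; y=6: -268.
Profit is highest at y = 0. Equivalently, the lowest AVC in the table is 31/2 ≈ $15.50 at y = 2, and P = $10 falls below it — price never covers variable cost, so the firm shuts down and loses only its fixed cost.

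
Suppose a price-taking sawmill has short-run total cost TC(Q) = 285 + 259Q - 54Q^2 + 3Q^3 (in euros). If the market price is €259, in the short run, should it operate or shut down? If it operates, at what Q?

Produce at Q = 12

From TC, MC = TC'(Q) = 259 - 108Q + 9Q^2 and AVC = VC/Q = 259 - 54Q + 3Q^2.
AVC is minimized where dAVC/dQ = -54 + 6Q = 0, at Q = 9; min AVC = 259 - 54·9 + 3·9^2 = €16.
Because €259 ≥ €16, revenue can cover variable cost; the firm operates.
Set P = MC: 259 = 259 - 108Q + 9Q^2 → -108Q + 9Q^2 = 0. The roots are Q = 0 and Q = 12; the profit-maximizing output is on the rising part of MC, so Q* = 12.
Check: AVC at Q = 12 is €43 ≤ P, so revenue covers variable cost.
Profit = P·Q − TC = 259·12 − 801 = €2307.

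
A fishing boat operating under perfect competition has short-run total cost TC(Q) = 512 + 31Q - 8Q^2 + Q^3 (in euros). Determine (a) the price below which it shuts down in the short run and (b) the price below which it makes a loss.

Shutdown price = €15; break-even price = €95

AVC = 31 - 8Q + Q^2; minimized at Q = 4, giving min AVC = €15. That is the shutdown price.
ATC = 512/Q + 31 - 8Q + Q^2. Setting dATC/dQ = −512/Q^2 − 8 + 2Q = 0 gives Q = 8 (since 2·8^3 − 8·8^2 = 512).
min ATC = 512/8 + 31 − 8·8 + 8^2 = €95. That is the break-even price.
Between these two prices the firm operates at a loss; above €95 it earns a profit.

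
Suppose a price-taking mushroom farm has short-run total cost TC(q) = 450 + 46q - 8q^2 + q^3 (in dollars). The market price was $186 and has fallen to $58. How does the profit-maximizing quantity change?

MC = 46 - 16q + 3q^2; the shutdown threshold is min AVC = $30 (at q = 4).
With P = $186 above the shutdown price, P = MC gives q = 10.
At P = $58 ≥ min AVC, set P = MC: q = 6. The firm stays open but cuts output.

Output falls from 10 to 6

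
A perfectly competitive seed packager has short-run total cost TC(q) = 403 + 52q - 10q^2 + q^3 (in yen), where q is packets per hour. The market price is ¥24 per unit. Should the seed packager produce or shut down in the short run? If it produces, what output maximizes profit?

Strip out fixed cost: VC = 52q - 10q^2 + q^3. Then AVC = 52 - 10q + q^2 and MC = 52 - 20q + 3q^2.
AVC hits its minimum where MC = AVC, at q = 5, giving min AVC = 52 - 10·5 + 5^2 = ¥27.
With P < min AVC (¥24 < ¥27), every unit sold adds to the loss.
Best response: produce nothing and absorb the ¥403 fixed cost.

Shut down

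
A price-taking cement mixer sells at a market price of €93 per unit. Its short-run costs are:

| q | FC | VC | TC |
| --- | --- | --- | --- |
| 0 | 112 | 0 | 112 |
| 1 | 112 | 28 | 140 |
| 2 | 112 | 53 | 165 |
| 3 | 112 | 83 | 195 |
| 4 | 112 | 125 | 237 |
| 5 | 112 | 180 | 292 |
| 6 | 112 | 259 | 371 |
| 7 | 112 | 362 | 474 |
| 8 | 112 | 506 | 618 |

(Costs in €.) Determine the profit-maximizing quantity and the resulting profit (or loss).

Compute π = P·q − TC at each output: q=0: -112; q=1: -47; q=2: 21; q=3: 84; q=4: 135; q=5: 173; q=6: 187; q=7: 177; q=8: 126.
Profit is maximized at q = 6. AVC there is 259/6 = €43.17 ≤ P, so producing beats shutting down (which would give -€112).

q = 6; profit = €187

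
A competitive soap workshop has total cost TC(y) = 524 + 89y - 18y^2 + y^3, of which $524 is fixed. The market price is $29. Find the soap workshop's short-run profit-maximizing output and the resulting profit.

AVC = 89 - 18y + y^2; min AVC = $8 at y = 9. Since P = $29 ≥ min AVC, the firm produces.
MC = 89 - 36y + 3y^2. Setting P = MC and taking the root on the rising branch gives y* = 10.
TR = 29·10 = 290. TC = 524 + 90 = 614. Profit = 290 − 614 = -$324.
That loss of $324 beats the $524 the firm would lose by shutting down; producing recovers $200 of fixed cost.

Profit = -$324 at y = 10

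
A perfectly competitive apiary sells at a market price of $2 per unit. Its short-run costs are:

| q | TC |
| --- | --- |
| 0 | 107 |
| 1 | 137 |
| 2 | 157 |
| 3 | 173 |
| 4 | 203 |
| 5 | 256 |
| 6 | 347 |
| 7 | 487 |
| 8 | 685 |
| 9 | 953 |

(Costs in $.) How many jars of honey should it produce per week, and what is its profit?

q = 0 (shut down); profit = -$107

Compute π = P·q − TC at each output: q=0: -107; q=1: -135; q=2: -153; q=3: -167; q=4: -195; q=5: -246; q=6: -335; q=7: -473; q=8: -669; q=9: -935.
Profit is highest at q = 0. Equivalently, the lowest AVC in the table is 66/3 ≈ $22 at q = 3, and P = $2 falls below it — price never covers variable cost, so the firm shuts down and loses only its fixed cost.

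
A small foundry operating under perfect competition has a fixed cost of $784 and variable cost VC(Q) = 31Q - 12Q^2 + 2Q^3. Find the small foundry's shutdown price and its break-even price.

Shutdown price = min AVC. AVC = 31 - 12Q + 2Q^2, with vertex at Q = 3 and minimum $13.
ATC = 784/Q + 31 - 12Q + 2Q^2. Setting dATC/dQ = −784/Q^2 − 12 + 4Q = 0 gives Q = 7 (since 4·7^3 − 12·7^2 = 784).
min ATC = 784/7 + 31 − 12·7 + 2·7^2 = $157. That is the break-even price.
Between these two prices the firm operates at a loss; above $157 it earns a profit.

Shutdown price = $13; break-even price = $157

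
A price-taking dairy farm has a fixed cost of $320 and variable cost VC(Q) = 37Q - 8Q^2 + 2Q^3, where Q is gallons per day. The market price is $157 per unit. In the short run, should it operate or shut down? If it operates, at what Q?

Produce at Q = 6

From TC, MC = TC'(Q) = 37 - 16Q + 6Q^2 and AVC = VC/Q = 37 - 8Q + 2Q^2.
AVC hits its minimum where MC = AVC, at Q = 2, giving min AVC = 37 - 8·2 + 2·2^2 = $29.
Since P = $157 ≥ min AVC = $29, price covers variable cost and the firm should produce.
Solving P = MC: -120 - 16Q + 6Q^2 = 0 ⇒ Q = -10/3 or 6. On the upward-sloping branch, Q* = 6.
Check: AVC at Q = 6 is $61 ≤ P, so revenue covers variable cost.
Profit = P·Q − TC = 157·6 − 686 = $256.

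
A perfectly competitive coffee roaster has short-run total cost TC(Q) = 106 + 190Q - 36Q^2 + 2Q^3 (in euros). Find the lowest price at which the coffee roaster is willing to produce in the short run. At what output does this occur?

€28 per unit, at Q = 9

The shutdown price is the minimum of AVC. VC = 190Q - 36Q^2 + 2Q^3, so AVC = 190 - 36Q + 2Q^2.
dAVC/dQ = -36 + 4Q = 0 gives Q = 9. min AVC = 190 - 36·9 + 2·9^2 = 28.
So the shutdown price is €28.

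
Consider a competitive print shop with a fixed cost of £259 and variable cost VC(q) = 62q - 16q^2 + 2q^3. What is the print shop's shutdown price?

£30 per unit

Short-run supply begins at min AVC. From VC = 62q - 16q^2 + 2q^3, AVC = 62 - 16q + 2q^2.
dAVC/dq = -16 + 4q = 0 gives q = 4. min AVC = 62 - 16·4 + 2·4^2 = 30.
For P < £30 the firm produces nothing.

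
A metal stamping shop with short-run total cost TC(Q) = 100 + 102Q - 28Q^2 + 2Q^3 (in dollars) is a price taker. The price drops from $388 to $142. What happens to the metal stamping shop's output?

MC = 102 - 56Q + 6Q^2; the shutdown threshold is min AVC = $4 (at Q = 7).
At P = $388 ≥ min AVC, set P = MC on the rising branch: Q = 13.
At P = $142 ≥ min AVC, set P = MC: Q = 10. The firm stays open but cuts output.

Output falls from 13 to 10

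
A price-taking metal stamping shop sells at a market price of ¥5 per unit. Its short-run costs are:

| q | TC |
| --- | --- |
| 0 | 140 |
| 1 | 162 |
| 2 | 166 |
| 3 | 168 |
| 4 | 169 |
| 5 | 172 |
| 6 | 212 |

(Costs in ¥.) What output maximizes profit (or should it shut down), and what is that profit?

q = 0 (shut down); profit = -¥140

Compute π = P·q − TC at each output: q=0: -140; q=1: -157; q=2: -156; q=3: -153; q=4: -149; q=5: -147; q=6: -182.
Profit is highest at q = 0. Equivalently, the lowest AVC in the table is 32/5 ≈ ¥6.40 at q = 5, and P = ¥5 falls below it — price never covers variable cost, so the firm shuts down and loses only its fixed cost.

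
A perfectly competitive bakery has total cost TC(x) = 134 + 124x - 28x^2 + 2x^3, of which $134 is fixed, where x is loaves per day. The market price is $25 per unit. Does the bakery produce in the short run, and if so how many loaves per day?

Strip out fixed cost: VC = 124x - 28x^2 + 2x^3. Then AVC = 124 - 28x + 2x^2 and MC = 124 - 56x + 6x^2.
The AVC parabola has its vertex at x = 28/4 = 7, where AVC = 124 - 28·7 + 2·7^2 = $26.
Since P = $25 < min AVC = $26, price fails to cover variable cost at any output.
Best response: produce nothing and absorb the $134 fixed cost.

Shut down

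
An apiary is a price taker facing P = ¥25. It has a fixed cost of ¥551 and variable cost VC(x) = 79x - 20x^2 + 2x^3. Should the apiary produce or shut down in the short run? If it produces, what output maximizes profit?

Shut down

From TC, MC = TC'(x) = 79 - 40x + 6x^2 and AVC = VC/x = 79 - 20x + 2x^2.
The AVC parabola has its vertex at x = 20/4 = 5, where AVC = 79 - 20·5 + 2·5^2 = ¥29.
With P < min AVC (¥25 < ¥29), every unit sold adds to the loss.
The firm minimizes its loss by shutting down and losing only its fixed cost of ¥551.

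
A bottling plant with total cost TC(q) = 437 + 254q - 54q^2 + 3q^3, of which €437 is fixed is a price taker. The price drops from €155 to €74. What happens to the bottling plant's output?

Output falls from 11 to 10

MC = 254 - 108q + 9q^2; the shutdown threshold is min AVC = €11 (at q = 9).
With P = €155 above the shutdown price, P = MC gives q = 11.
At P = €74 ≥ min AVC, set P = MC: q = 10. The firm stays open but cuts output.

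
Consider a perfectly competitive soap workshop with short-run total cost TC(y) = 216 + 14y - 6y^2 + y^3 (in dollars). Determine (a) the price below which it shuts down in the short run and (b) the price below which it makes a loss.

Shutdown price = min AVC. AVC = 14 - 6y + y^2, with vertex at y = 3 and minimum $5.
ATC = 216/y + 14 - 6y + y^2. Setting dATC/dy = −216/y^2 − 6 + 2y = 0 gives y = 6 (since 2·6^3 − 6·6^2 = 216).
min ATC = 216/6 + 14 − 6·6 + 6^2 = $50. That is the break-even price.
For $5 ≤ P < $50 the firm produces at a loss; below $5 it shuts down.

Shutdown price = $5; break-even price = $50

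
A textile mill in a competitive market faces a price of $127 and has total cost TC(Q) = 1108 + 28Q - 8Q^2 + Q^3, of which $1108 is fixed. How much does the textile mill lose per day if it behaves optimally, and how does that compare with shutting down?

Profit = -$298 at Q = 9

AVC = 28 - 8Q + Q^2; min AVC = $12 at Q = 4. Since P = $127 ≥ min AVC, the firm produces.
MC = 28 - 16Q + 3Q^2. Setting P = MC and taking the root on the rising branch gives Q* = 9.
TR = 127·9 = 1143. TC = 1108 + 333 = 1441. Profit = 1143 − 1441 = -$298.
That loss of $298 beats the $1108 the firm would lose by shutting down; producing recovers $810 of fixed cost.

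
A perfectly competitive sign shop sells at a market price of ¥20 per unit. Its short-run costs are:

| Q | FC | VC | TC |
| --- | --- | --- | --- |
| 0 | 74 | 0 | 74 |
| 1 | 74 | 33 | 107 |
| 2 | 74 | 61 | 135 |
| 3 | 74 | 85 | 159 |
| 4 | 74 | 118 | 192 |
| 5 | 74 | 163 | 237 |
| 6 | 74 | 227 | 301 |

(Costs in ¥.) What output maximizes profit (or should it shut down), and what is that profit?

Tabulate TR − TC: Q=0: -74; Q=1: -87; Q=2: -95; Q=3: -99; Q=4: -112; Q=5: -137; Q=6: -181.
Profit is highest at Q = 0. Equivalently, the lowest AVC in the table is 85/3 ≈ ¥28.33 at Q = 3, and P = ¥20 falls below it — price never covers variable cost, so the firm shuts down and loses only its fixed cost.

Q = 0 (shut down); profit = -¥74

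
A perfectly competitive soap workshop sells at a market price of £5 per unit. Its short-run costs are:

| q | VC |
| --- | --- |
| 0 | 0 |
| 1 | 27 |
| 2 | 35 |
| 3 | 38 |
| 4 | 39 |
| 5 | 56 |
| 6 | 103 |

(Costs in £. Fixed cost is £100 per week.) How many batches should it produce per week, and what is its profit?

q = 0 (shut down); profit = -£100

Tabulate TR − TC: q=0: -100; q=1: -122; q=2: -125; q=3: -123; q=4: -119; q=5: -131; q=6: -173.
Profit is highest at q = 0. Equivalently, the lowest AVC in the table is 39/4 ≈ £9.75 at q = 4, and P = £5 falls below it — price never covers variable cost, so the firm shuts down and loses only its fixed cost.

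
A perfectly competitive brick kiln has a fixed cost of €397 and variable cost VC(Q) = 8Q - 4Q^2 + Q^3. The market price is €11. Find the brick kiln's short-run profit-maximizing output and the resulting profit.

Profit = -€379 at Q = 3

AVC = 8 - 4Q + Q^2 has its minimum €4 at Q = 2; price €11 clears that bar, so the firm operates.
With MC = 8 - 8Q + 3Q^2, P = MC on the upward-sloping part at Q* = 3.
TR = 11·3 = 33. TC = 397 + 15 = 412. Profit = 33 − 412 = -€379.
By producing, the firm covers all variable cost plus €18 of fixed cost; shutting down would lose the full €397.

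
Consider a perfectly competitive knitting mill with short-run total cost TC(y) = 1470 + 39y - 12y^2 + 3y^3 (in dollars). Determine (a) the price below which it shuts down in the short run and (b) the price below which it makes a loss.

Shutdown price = $27; break-even price = $312

AVC = 39 - 12y + 3y^2; minimized at y = 2, giving min AVC = $27. That is the shutdown price.
ATC = 1470/y + 39 - 12y + 3y^2. Setting dATC/dy = −1470/y^2 − 12 + 6y = 0 gives y = 7 (since 6·7^3 − 12·7^2 = 1470).
min ATC = 1470/7 + 39 − 12·7 + 3·7^2 = $312. That is the break-even price.
Between these two prices the firm operates at a loss; above $312 it earns a profit.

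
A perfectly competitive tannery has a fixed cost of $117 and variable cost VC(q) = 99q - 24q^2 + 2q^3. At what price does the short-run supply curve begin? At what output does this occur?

The firm shuts down when price falls below the minimum of average variable cost. AVC = VC/q = 99 - 24q + 2q^2.
dAVC/dq = -24 + 4q = 0 gives q = 6. min AVC = 99 - 24·6 + 2·6^2 = 27.
For P < $27 the firm produces nothing.

$27 per unit, at q = 6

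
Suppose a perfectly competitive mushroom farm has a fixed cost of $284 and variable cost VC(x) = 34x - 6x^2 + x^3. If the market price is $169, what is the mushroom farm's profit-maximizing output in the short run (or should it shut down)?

Variable cost is VC = 34x - 6x^2 + x^3, so AVC = VC/x = 34 - 6x + x^2 and MC = dTC/dx = 34 - 12x + 3x^2.
AVC hits its minimum where MC = AVC, at x = 3, giving min AVC = 34 - 6·3 + 3^2 = $25.
Because $169 ≥ $25, revenue can cover variable cost; the firm operates.
Set P = MC: 169 = 34 - 12x + 3x^2 → -135 - 12x + 3x^2 = 0. The roots are x = -5 and x = 9; the profit-maximizing output is on the rising part of MC, so x* = 9.
Check: AVC at x = 9 is $61 ≤ P, so revenue covers variable cost.
Profit = P·x − TC = 169·9 − 833 = $688.

Produce at x = 9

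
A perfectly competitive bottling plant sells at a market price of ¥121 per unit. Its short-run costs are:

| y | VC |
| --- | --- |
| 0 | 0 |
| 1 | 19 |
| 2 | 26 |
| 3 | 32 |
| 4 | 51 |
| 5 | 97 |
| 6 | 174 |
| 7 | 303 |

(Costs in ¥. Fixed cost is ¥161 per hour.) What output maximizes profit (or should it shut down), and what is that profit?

y = 6; profit = ¥391

Tabulate TR − TC: y=0: -161; y=1: -59; y=2: 55; y=3: 170; y=4: 272; y=5: 347; y=6: 391; y=7: 383.
Profit is maximized at y = 6. AVC there is 174/6 = ¥29 ≤ P, so producing beats shutting down (which would give -¥161).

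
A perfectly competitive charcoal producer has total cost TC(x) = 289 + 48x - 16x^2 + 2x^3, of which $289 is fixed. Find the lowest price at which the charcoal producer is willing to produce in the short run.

The firm shuts down when price falls below the minimum of average variable cost. AVC = VC/x = 48 - 16x + 2x^2.
dAVC/dx = -16 + 4x = 0 gives x = 4. min AVC = 48 - 16·4 + 2·4^2 = 16.
So the shutdown price is $16.

$16 per unit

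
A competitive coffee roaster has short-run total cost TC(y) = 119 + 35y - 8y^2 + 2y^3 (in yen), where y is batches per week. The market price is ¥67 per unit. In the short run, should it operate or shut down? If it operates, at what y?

Variable cost is VC = 35y - 8y^2 + 2y^3, so AVC = VC/y = 35 - 8y + 2y^2 and MC = dTC/dy = 35 - 16y + 6y^2.
AVC hits its minimum where MC = AVC, at y = 2, giving min AVC = 35 - 8·2 + 2·2^2 = ¥27.
Because ¥67 ≥ ¥27, revenue can cover variable cost; the firm operates.
P = MC gives -32 - 16y + 6y^2 = 0, with roots -4/3 and 4. Take the larger (rising MC): y* = 4.
Check: AVC at y = 4 is ¥35 ≤ P, so revenue covers variable cost.
Profit = P·y − TC = 67·4 − 259 = ¥9.

Produce at y = 4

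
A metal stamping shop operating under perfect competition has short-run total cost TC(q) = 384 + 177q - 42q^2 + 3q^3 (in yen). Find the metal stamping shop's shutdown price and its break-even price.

AVC = 177 - 42q + 3q^2; minimized at q = 7, giving min AVC = ¥30. That is the shutdown price.
ATC = 384/q + 177 - 42q + 3q^2. Setting dATC/dq = −384/q^2 − 42 + 6q = 0 gives q = 8 (since 6·8^3 − 42·8^2 = 384).
min ATC = 384/8 + 177 − 42·8 + 3·8^2 = ¥81. That is the break-even price.
Between these two prices the firm operates at a loss; above ¥81 it earns a profit.

Shutdown price = ¥30; break-even price = ¥81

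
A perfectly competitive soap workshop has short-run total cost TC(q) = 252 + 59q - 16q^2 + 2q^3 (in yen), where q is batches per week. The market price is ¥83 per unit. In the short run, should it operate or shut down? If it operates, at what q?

Strip out fixed cost: VC = 59q - 16q^2 + 2q^3. Then AVC = 59 - 16q + 2q^2 and MC = 59 - 32q + 6q^2.
AVC is minimized where dAVC/dq = -16 + 4q = 0, at q = 4; min AVC = 59 - 16·4 + 2·4^2 = ¥27.
P = ¥83 exceeds min AVC = ¥27, so the firm stays open.
Set P = MC: 83 = 59 - 32q + 6q^2 → -24 - 32q + 6q^2 = 0. The roots are q = -2/3 and q = 6; the profit-maximizing output is on the rising part of MC, so q* = 6.
Check: AVC at q = 6 is ¥35 ≤ P, so revenue covers variable cost.
Profit = P·q − TC = 83·6 − 462 = ¥36.

Produce at q = 6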